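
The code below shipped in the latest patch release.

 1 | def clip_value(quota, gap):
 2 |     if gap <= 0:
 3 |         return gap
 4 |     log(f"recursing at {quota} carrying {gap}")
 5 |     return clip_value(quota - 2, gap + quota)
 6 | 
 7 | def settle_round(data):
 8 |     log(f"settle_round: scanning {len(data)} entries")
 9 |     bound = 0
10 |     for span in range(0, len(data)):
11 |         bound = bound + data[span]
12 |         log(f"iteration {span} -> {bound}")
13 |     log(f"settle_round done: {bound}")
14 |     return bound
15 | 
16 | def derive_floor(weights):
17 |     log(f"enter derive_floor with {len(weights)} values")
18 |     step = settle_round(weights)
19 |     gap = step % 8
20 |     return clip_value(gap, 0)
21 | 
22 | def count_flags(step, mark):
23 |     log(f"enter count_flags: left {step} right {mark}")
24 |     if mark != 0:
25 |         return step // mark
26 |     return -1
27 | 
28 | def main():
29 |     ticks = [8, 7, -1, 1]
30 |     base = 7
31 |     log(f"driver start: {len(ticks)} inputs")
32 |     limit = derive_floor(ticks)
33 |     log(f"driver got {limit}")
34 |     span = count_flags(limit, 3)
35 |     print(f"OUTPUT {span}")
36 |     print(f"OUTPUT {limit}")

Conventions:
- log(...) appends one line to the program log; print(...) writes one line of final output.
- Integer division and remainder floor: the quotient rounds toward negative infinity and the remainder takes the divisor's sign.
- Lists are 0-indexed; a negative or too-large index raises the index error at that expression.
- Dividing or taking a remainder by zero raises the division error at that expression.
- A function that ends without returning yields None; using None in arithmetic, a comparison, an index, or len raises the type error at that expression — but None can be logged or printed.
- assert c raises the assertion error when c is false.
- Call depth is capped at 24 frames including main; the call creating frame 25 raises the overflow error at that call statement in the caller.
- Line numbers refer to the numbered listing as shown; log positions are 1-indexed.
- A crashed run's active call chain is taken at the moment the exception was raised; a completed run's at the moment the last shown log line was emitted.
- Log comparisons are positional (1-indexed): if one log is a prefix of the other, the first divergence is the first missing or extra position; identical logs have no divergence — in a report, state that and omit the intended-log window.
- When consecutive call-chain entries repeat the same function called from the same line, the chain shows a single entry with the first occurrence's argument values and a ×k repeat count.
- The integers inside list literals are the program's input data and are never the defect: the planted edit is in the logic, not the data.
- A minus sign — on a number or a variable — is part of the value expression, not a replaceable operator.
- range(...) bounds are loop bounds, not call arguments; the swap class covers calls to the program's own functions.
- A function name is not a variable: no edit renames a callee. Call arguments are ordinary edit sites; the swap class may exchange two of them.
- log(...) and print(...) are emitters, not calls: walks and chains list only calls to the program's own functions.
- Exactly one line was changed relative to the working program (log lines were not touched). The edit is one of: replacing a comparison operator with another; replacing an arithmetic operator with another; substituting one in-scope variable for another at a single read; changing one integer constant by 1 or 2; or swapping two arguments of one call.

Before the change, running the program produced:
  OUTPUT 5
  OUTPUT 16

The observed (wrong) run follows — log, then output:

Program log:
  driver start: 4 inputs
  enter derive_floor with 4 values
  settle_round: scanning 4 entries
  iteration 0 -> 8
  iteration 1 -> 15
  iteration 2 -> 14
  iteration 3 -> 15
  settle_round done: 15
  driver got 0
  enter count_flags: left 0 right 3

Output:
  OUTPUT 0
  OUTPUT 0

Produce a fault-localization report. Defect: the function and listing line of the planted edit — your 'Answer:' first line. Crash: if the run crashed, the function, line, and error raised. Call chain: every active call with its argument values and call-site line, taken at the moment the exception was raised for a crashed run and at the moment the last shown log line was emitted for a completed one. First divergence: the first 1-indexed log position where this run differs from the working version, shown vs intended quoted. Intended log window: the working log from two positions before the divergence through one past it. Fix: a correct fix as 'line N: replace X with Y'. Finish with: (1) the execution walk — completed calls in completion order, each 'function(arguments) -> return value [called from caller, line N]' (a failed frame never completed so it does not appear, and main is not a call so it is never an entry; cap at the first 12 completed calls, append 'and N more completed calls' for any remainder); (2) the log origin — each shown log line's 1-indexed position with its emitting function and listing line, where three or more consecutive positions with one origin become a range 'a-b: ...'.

Answer: the defect is in clip_value at line 2.
Core observation: The log first diverges at position 9: the faulty run prints 'driver got 0' where the working version prints 'recursing at 7 carrying 0'.
Call chain: main -> count_flags(0, 3) (called at line 34).
First divergence: position 9 — the shown line 'driver got 0' should read 'recursing at 7 carrying 0'.
Intended log window:
  7: iteration 3 -> 15
  8: settle_round done: 15
  9: recursing at 7 carrying 0
  10: recursing at 5 carrying 7
Execution walk:
  settle_round([8, 7, -1, 1]) -> 15  [called from derive_floor, line 18]
  clip_value(7, 0) -> 0  [called from derive_floor, line 20]
  derive_floor([8, 7, -1, 1]) -> 0  [called from main, line 32]
  count_flags(0, 3) -> 0  [called from main, line 34]
Log origin:
  1: emitted by main (line 31)
  2: emitted by derive_floor (line 17)
  3: emitted by settle_round (line 8)
  4-7: emitted by settle_round (line 12)
  8: emitted by settle_round (line 13)
  9: emitted by main (line 33)
  10: emitted by count_flags (line 23)
A correct fix: line 2: replace `gap` with `quota`.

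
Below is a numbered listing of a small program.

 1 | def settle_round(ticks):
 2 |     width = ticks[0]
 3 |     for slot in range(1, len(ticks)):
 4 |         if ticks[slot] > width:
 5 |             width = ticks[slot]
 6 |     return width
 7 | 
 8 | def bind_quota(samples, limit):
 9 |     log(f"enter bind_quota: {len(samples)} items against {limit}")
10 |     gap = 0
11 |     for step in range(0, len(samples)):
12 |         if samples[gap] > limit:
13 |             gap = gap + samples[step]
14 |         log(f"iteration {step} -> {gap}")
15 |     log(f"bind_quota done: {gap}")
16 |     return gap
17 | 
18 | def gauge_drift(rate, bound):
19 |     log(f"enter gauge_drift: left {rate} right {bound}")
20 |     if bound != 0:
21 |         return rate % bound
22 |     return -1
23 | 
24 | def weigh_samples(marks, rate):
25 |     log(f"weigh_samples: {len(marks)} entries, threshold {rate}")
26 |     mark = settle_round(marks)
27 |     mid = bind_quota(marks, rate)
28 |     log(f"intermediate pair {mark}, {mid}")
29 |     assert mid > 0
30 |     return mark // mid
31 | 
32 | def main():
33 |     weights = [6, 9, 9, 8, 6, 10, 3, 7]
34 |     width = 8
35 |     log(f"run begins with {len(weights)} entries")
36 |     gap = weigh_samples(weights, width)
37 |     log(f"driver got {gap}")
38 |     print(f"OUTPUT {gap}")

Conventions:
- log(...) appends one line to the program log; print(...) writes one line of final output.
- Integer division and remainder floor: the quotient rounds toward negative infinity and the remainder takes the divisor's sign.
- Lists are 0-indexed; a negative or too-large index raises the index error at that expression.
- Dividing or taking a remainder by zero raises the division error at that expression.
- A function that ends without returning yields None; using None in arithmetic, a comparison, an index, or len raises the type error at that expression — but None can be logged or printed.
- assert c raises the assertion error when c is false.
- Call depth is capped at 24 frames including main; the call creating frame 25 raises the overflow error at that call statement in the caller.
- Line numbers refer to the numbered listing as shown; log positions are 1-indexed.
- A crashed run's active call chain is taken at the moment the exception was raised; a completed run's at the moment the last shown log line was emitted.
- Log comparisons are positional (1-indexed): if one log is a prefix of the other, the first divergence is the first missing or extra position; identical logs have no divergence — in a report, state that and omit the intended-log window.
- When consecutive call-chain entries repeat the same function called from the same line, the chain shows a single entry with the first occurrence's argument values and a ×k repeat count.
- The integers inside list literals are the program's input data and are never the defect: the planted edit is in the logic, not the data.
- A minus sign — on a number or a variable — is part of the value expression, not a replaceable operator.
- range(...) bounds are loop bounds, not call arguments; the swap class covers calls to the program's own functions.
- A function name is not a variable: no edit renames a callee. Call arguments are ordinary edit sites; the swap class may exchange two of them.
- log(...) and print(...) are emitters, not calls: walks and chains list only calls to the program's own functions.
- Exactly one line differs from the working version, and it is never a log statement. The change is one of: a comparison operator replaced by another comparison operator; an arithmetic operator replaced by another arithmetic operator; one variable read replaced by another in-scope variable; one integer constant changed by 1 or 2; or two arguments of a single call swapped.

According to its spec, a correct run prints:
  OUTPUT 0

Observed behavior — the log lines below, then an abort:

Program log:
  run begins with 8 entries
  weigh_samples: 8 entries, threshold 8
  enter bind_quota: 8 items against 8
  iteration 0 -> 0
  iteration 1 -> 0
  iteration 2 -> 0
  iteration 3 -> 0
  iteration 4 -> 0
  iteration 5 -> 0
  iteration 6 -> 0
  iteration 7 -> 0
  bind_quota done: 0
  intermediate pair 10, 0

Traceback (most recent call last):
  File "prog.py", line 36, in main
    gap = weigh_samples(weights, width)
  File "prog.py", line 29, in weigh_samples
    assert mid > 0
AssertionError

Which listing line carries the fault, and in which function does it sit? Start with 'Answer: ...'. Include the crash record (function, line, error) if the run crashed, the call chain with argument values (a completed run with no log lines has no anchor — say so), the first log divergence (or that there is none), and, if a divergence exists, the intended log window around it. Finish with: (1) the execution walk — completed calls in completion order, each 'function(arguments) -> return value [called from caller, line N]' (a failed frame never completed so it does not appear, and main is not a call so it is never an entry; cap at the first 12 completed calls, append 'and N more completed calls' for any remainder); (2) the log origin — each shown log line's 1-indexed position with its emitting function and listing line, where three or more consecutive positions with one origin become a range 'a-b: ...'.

Answer: the defect is in bind_quota at line 12.
Key fact: At log position 5 the runs split — shown 'iteration 1 -> 0', but the working version logs 'iteration 1 -> 9'.
Crash: weigh_samples, line 29, AssertionError.
Call chain: main -> weigh_samples([6, 9, 9, 8, 6, 10, 3, 7], 8) (called at line 36).
First divergence: position 5 — shown 'iteration 1 -> 0', intended 'iteration 1 -> 9'.
Intended log window:
  3: enter bind_quota: 8 items against 8
  4: iteration 0 -> 0
  5: iteration 1 -> 9
  6: iteration 2 -> 18
Execution walk:
  settle_round([6, 9, 9, 8, 6, 10, 3, 7]) -> 10  [called from weigh_samples, line 26]
  bind_quota([6, 9, 9, 8, 6, 10, 3, 7], 8) -> 0  [called from weigh_samples, line 27]
Log origins:
  1 — main, line 35
  2 — weigh_samples, line 25
  3 — bind_quota, line 9
  4-11 — bind_quota, line 14
  12 — bind_quota, line 15
  13 — weigh_samples, line 28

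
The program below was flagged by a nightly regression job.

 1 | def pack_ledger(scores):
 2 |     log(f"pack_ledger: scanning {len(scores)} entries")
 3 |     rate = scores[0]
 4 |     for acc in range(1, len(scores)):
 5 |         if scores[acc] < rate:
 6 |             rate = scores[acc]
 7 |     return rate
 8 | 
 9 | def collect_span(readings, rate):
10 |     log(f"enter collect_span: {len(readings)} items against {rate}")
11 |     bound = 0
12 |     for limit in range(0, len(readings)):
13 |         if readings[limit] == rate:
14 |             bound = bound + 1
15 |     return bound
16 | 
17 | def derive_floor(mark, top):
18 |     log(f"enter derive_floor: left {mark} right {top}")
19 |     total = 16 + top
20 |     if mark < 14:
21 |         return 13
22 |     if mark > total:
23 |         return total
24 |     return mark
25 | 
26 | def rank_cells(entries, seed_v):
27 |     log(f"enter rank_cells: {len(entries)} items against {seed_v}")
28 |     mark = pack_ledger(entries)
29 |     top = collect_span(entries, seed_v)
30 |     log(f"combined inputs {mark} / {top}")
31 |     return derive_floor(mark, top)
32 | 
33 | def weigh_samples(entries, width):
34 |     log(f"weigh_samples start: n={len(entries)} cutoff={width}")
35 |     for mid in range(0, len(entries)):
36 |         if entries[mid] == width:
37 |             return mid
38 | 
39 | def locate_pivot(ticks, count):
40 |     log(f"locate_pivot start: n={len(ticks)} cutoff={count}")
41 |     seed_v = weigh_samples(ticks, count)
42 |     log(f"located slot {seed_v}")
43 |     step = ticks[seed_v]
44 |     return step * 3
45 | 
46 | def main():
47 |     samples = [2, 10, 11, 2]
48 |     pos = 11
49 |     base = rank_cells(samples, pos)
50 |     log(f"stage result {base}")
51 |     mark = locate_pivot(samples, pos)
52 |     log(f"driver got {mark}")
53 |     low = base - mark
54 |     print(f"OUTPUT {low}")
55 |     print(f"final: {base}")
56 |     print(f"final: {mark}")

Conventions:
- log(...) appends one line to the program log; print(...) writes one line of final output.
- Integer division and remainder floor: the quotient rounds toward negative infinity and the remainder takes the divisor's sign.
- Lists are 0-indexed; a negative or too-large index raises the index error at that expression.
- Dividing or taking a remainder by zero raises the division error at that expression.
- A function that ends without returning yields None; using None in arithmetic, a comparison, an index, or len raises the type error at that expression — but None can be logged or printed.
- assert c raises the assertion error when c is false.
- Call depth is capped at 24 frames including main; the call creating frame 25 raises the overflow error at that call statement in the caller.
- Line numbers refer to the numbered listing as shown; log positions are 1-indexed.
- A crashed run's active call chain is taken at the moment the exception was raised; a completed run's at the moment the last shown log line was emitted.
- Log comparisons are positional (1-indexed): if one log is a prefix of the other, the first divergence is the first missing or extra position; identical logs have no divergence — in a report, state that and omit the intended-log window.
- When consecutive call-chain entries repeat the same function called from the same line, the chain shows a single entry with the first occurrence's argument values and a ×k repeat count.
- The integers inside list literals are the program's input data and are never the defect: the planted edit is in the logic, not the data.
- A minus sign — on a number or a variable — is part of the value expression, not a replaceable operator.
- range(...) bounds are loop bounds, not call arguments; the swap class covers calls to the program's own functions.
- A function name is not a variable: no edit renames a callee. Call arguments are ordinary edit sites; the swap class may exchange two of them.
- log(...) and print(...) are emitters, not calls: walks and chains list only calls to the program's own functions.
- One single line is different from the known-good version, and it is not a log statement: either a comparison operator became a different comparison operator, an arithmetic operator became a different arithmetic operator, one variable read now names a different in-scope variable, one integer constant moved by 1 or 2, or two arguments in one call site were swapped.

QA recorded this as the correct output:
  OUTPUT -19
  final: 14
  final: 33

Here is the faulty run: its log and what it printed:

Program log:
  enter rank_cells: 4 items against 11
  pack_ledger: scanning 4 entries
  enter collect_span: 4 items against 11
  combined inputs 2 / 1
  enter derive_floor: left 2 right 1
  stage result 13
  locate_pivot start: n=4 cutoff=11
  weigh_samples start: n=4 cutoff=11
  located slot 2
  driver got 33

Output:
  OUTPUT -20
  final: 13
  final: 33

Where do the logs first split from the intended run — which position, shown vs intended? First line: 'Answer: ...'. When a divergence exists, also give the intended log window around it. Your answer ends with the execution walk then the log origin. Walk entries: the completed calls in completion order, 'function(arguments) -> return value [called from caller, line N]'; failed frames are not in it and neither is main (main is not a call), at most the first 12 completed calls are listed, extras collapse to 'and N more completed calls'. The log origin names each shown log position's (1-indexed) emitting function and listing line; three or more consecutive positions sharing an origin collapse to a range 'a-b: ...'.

Answer: position 6 — the shown line 'stage result 13' should read 'stage result 14'.
Intended log window:
  4: combined inputs 2 / 1
  5: enter derive_floor: left 2 right 1
  6: stage result 14
  7: locate_pivot start: n=4 cutoff=11
Execution walk:
  pack_ledger([2, 10, 11, 2]) -> 2  [called from rank_cells, line 28]
  collect_span([2, 10, 11, 2], 11) -> 1  [called from rank_cells, line 29]
  derive_floor(2, 1) -> 13  [called from rank_cells, line 31]
  rank_cells([2, 10, 11, 2], 11) -> 13  [called from main, line 49]
  weigh_samples([2, 10, 11, 2], 11) -> 2  [called from locate_pivot, line 41]
  locate_pivot([2, 10, 11, 2], 11) -> 33  [called from main, line 51]
Log origins:
  1: emitted by rank_cells (line 27)
  2: emitted by pack_ledger (line 2)
  3: emitted by collect_span (line 10)
  4: emitted by rank_cells (line 30)
  5: emitted by derive_floor (line 18)
  6: emitted by main (line 50)
  7: emitted by locate_pivot (line 40)
  8: emitted by weigh_samples (line 34)
  9: emitted by locate_pivot (line 42)
  10: emitted by main (line 52)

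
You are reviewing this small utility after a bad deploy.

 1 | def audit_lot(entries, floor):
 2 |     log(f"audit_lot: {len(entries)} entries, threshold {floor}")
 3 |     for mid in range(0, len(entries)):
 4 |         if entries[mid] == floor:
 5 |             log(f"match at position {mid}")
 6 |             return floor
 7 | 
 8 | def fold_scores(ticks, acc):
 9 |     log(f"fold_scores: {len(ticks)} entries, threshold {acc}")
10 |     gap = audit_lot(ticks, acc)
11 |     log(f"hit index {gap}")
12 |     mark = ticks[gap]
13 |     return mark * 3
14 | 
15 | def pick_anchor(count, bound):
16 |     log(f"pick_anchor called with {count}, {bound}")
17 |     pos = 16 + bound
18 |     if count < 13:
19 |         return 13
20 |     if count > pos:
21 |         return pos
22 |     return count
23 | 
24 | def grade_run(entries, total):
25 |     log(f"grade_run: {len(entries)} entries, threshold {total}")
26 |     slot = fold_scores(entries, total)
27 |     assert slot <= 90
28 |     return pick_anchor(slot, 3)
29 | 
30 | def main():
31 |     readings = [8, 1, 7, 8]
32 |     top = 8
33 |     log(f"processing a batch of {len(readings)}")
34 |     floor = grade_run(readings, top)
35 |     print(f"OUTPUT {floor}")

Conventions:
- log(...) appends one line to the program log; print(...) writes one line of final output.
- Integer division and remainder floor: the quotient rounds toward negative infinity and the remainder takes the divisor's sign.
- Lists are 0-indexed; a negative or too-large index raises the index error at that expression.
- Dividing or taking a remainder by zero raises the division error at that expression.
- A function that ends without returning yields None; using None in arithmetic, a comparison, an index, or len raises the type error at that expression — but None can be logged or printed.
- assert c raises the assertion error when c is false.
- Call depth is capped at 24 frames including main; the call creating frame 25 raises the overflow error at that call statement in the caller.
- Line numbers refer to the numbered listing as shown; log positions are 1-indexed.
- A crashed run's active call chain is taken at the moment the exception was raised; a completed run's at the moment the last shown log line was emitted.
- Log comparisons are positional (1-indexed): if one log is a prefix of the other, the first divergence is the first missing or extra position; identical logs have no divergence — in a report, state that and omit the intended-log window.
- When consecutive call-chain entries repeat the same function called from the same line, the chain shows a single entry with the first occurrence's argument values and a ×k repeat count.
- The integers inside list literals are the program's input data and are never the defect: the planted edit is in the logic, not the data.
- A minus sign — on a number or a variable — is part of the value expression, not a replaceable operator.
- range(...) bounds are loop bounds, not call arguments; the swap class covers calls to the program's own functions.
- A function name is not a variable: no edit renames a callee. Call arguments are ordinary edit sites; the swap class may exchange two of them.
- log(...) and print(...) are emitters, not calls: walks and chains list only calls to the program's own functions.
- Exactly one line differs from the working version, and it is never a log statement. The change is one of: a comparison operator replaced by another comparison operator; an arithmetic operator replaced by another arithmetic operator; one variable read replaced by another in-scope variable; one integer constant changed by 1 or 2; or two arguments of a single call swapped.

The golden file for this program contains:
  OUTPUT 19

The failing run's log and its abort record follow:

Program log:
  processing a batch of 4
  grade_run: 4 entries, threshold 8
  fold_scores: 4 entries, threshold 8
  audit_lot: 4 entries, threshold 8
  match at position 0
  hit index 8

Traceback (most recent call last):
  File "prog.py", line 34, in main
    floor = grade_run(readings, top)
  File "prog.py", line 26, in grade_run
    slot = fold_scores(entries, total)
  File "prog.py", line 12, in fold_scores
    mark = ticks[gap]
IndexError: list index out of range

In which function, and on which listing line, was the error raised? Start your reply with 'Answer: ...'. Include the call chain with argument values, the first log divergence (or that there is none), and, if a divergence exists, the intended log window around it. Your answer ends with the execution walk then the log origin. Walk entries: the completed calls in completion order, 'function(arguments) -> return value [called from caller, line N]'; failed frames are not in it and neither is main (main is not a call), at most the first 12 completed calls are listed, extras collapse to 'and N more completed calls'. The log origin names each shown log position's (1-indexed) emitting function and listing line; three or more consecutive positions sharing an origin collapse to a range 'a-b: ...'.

Answer: the error was raised in fold_scores, line 12.
Key observation: At log position 6 the runs split — shown 'hit index 8', but the working version logs 'hit index 0'.
Call chain: main -> grade_run([8, 1, 7, 8], 8) (called at line 34) -> fold_scores([8, 1, 7, 8], 8) (called at line 26).
First divergence: position 6 — the shown line 'hit index 8' should read 'hit index 0'.
Intended log window:
  4: audit_lot: 4 entries, threshold 8
  5: match at position 0
  6: hit index 0
  7: pick_anchor called with 24, 3
Execution walk:
  audit_lot([8, 1, 7, 8], 8) -> 8  [called from fold_scores, line 10]
Log line origins:
  1: emitted by main (line 33)
  2: emitted by grade_run (line 25)
  3: emitted by fold_scores (line 9)
  4: emitted by audit_lot (line 2)
  5: emitted by audit_lot (line 5)
  6: emitted by fold_scores (line 11)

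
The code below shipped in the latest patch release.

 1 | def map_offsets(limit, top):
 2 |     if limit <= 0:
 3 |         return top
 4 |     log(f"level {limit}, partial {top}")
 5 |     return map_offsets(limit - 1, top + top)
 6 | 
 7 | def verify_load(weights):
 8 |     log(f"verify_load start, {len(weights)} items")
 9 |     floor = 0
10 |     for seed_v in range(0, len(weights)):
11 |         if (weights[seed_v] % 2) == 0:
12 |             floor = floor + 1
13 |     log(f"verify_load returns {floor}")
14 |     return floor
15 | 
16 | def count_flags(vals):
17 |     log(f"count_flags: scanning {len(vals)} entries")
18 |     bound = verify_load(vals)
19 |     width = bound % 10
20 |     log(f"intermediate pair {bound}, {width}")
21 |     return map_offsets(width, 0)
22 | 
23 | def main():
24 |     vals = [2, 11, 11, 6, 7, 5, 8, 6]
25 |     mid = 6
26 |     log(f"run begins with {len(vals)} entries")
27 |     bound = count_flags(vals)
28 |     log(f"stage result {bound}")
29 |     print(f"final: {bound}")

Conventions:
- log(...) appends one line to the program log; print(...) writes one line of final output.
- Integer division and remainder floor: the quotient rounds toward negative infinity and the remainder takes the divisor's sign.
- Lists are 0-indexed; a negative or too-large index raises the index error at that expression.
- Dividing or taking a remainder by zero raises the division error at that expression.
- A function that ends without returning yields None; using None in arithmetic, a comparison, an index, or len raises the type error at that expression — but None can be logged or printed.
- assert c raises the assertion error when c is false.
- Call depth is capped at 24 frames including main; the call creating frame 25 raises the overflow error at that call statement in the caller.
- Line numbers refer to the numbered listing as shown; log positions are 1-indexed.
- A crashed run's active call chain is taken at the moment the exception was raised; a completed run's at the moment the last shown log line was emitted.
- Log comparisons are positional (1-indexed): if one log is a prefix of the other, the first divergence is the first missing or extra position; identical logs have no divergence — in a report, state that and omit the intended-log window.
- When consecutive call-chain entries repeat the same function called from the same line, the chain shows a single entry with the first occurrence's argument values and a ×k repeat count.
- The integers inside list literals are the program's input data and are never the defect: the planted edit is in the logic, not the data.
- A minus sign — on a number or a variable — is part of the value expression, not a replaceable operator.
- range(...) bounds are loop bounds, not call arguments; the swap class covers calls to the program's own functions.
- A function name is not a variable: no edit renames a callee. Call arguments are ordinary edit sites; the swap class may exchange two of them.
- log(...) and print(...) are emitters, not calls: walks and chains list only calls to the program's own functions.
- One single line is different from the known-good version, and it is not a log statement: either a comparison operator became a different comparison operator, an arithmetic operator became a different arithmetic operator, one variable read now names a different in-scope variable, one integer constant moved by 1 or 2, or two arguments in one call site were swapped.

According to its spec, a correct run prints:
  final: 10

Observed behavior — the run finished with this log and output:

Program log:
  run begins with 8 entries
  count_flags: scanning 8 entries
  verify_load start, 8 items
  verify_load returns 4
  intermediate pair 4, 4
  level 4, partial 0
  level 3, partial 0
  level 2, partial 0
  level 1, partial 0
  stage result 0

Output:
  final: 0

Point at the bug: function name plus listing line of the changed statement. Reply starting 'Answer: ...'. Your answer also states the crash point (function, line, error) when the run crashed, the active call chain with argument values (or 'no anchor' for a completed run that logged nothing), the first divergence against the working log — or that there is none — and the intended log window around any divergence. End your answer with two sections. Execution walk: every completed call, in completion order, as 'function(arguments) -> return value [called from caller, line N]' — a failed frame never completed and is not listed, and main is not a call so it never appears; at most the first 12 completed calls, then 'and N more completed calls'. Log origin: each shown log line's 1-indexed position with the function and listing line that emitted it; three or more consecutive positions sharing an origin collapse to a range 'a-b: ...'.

Answer: the defect is in map_offsets at line 5.
Core observation: Position 7 is the first bad log line: 'level 3, partial 0' should read 'level 3, partial 4'.
Call chain: main.
First divergence: position 7 — shown 'level 3, partial 0', intended 'level 3, partial 4'.
Intended log window:
  5: intermediate pair 4, 4
  6: level 4, partial 0
  7: level 3, partial 4
  8: level 2, partial 7
Execution walk:
  verify_load([2, 11, 11, 6, 7, 5, 8, 6]) -> 4  [called from count_flags, line 18]
  map_offsets(0, 0) -> 0  [called from map_offsets, line 5]
  map_offsets(1, 0) -> 0  [called from map_offsets, line 5]
  map_offsets(2, 0) -> 0  [called from map_offsets, line 5]
  map_offsets(3, 0) -> 0  [called from map_offsets, line 5]
  map_offsets(4, 0) -> 0  [called from count_flags, line 21]
  count_flags([2, 11, 11, 6, 7, 5, 8, 6]) -> 0  [called from main, line 27]
Log origins:
  1 — main, line 26
  2 — count_flags, line 17
  3 — verify_load, line 8
  4 — verify_load, line 13
  5 — count_flags, line 20
  6-9 — map_offsets, line 4
  10 — main, line 28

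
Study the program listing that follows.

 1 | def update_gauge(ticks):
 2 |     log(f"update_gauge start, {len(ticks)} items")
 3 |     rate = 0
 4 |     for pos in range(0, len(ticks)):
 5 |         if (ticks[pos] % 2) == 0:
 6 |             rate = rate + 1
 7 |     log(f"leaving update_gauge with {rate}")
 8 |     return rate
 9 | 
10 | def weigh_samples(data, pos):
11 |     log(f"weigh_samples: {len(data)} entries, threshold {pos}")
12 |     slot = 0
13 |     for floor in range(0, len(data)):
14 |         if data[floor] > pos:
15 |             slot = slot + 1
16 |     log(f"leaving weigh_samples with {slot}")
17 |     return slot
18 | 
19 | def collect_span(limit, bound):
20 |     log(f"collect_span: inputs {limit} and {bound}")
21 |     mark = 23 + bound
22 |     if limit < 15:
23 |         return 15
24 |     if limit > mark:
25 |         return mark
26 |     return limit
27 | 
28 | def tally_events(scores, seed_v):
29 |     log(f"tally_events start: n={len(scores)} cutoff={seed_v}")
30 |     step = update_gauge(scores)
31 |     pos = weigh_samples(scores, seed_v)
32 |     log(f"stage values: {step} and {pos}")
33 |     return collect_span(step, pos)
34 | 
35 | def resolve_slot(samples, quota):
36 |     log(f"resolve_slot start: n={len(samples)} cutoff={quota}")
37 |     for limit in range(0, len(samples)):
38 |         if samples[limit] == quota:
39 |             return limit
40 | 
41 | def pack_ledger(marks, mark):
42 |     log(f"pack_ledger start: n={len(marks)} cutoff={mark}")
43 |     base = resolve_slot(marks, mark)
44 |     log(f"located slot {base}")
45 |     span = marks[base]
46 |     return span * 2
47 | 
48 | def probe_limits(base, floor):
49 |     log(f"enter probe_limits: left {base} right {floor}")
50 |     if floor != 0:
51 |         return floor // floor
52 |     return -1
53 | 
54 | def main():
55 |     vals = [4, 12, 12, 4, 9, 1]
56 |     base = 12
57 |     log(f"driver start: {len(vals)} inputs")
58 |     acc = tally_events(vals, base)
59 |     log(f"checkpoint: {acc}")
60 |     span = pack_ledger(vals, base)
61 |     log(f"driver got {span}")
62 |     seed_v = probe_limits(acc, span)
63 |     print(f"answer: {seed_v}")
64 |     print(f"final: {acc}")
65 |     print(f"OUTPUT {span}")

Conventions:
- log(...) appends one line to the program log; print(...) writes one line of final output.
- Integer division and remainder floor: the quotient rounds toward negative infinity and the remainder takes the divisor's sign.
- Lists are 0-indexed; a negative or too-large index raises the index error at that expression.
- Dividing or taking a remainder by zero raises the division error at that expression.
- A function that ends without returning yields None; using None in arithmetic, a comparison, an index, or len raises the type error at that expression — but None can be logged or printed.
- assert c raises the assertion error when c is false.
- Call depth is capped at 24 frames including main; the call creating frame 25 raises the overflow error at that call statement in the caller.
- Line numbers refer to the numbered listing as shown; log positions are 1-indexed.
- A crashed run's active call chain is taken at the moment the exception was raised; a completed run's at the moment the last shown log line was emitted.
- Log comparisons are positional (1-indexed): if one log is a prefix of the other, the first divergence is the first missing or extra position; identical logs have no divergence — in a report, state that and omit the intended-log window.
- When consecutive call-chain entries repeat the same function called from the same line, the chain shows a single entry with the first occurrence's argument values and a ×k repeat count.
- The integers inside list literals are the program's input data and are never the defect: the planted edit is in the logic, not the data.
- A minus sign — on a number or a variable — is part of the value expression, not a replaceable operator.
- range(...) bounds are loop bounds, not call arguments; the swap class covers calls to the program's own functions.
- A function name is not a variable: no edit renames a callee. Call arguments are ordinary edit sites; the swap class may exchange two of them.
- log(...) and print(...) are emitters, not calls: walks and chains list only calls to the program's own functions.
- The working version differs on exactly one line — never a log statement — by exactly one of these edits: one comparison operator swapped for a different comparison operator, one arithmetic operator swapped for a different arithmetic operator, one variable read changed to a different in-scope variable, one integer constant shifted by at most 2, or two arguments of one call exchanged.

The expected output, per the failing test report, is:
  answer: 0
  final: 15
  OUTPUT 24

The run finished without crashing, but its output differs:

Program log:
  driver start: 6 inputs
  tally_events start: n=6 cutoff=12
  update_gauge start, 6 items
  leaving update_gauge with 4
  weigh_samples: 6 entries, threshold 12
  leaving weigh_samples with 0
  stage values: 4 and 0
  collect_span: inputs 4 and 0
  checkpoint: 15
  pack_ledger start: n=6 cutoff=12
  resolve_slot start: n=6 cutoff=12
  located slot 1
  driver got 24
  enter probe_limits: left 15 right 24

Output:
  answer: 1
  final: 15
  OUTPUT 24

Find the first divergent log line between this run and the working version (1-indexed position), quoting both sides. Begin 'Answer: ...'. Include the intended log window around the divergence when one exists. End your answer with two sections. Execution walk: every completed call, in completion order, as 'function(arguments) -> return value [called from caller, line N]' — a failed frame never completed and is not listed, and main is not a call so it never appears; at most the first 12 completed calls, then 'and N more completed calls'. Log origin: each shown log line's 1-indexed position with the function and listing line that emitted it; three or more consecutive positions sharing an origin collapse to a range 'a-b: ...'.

Answer: none; the two logs match at every position.
Execution walk:
  update_gauge([4, 12, 12, 4, 9, 1]) -> 4  [called from tally_events, line 30]
  weigh_samples([4, 12, 12, 4, 9, 1], 12) -> 0  [called from tally_events, line 31]
  collect_span(4, 0) -> 15  [called from tally_events, line 33]
  tally_events([4, 12, 12, 4, 9, 1], 12) -> 15  [called from main, line 58]
  resolve_slot([4, 12, 12, 4, 9, 1], 12) -> 1  [called from pack_ledger, line 43]
  pack_ledger([4, 12, 12, 4, 9, 1], 12) -> 24  [called from main, line 60]
  probe_limits(15, 24) -> 1  [called from main, line 62]
Log origin:
  1: emitted by main (line 57)
  2: emitted by tally_events (line 29)
  3: emitted by update_gauge (line 2)
  4: emitted by update_gauge (line 7)
  5: emitted by weigh_samples (line 11)
  6: emitted by weigh_samples (line 16)
  7: emitted by tally_events (line 32)
  8: emitted by collect_span (line 20)
  9: emitted by main (line 59)
  10: emitted by pack_ledger (line 42)
  11: emitted by resolve_slot (line 36)
  12: emitted by pack_ledger (line 44)
  13: emitted by main (line 61)
  14: emitted by probe_limits (line 49)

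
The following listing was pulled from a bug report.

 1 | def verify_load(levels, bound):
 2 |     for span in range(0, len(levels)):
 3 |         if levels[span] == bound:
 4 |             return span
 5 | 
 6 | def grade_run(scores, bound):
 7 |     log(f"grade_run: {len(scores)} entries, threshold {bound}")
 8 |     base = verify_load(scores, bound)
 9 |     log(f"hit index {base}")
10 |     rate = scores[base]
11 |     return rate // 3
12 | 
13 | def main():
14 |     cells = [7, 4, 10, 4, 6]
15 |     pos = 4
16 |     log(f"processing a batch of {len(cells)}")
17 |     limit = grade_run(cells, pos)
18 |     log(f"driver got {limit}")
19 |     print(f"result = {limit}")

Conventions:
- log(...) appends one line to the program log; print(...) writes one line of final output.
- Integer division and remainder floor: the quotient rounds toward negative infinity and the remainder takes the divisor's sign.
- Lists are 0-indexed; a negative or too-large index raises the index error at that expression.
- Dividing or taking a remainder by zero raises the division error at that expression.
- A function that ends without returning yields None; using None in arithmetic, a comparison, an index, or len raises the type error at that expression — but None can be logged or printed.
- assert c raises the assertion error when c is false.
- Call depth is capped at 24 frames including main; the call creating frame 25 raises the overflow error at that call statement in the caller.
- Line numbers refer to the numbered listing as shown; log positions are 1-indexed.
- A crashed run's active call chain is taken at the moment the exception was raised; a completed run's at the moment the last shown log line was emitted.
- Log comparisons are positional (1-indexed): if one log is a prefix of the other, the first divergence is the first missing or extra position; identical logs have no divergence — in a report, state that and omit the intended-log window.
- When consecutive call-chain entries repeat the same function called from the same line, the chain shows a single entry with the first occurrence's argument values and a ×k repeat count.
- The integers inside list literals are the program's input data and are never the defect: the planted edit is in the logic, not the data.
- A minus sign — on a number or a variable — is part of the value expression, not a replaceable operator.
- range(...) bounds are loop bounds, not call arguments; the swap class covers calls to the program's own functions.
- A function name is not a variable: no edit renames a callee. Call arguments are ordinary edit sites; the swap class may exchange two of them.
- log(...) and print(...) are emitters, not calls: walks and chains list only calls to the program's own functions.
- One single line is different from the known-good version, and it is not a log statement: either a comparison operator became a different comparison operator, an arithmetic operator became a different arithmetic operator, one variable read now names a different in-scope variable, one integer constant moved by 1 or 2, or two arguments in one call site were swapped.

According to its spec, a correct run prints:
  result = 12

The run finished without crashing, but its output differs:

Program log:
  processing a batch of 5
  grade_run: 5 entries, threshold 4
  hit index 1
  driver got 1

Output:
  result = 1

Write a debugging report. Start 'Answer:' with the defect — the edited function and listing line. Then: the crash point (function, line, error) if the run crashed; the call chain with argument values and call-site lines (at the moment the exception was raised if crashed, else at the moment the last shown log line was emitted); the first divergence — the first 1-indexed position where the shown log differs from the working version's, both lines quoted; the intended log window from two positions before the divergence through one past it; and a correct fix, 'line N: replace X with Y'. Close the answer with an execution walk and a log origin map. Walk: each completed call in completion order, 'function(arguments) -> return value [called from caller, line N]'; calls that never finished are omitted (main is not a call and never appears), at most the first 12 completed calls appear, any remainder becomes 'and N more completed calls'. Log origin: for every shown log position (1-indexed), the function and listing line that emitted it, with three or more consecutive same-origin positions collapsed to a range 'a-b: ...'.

Answer: the defect is in grade_run at line 11.
The tell: Log line 4 is where behavior first shows: 'driver got 1' appears instead of 'driver got 12'.
Call chain: main.
First divergence: at position 4 the run shows 'driver got 1' where the working version logs 'driver got 12'.
Intended log window:
  2: grade_run: 5 entries, threshold 4
  3: hit index 1
  4: driver got 12
Execution walk:
  verify_load([7, 4, 10, 4, 6], 4) -> 1  [called from grade_run, line 8]
  grade_run([7, 4, 10, 4, 6], 4) -> 1  [called from main, line 17]
Log origin:
  1: logged in main at line 16
  2: logged in grade_run at line 7
  3: logged in grade_run at line 9
  4: logged in main at line 18
A correct fix: line 11: replace `//` with `*`.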